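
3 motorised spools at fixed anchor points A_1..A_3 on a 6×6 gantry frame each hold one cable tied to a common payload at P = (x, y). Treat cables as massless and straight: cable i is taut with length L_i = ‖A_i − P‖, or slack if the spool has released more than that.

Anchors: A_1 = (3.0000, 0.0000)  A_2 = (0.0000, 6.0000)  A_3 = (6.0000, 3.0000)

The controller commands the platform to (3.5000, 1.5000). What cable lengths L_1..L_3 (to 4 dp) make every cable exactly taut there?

(1.5811, 5.7009, 2.9155)

L_1: Δ = A_1−P = (-0.5000, -1.5000) → ‖Δ‖ = √2.5000 = 1.5811
L_2: Δ = A_2−P = (-3.5000, 4.5000) → ‖Δ‖ = √32.5000 = 5.7009
L_3: Δ = A_3−P = (2.5000, 1.5000) → ‖Δ‖ = √8.5000 = 2.9155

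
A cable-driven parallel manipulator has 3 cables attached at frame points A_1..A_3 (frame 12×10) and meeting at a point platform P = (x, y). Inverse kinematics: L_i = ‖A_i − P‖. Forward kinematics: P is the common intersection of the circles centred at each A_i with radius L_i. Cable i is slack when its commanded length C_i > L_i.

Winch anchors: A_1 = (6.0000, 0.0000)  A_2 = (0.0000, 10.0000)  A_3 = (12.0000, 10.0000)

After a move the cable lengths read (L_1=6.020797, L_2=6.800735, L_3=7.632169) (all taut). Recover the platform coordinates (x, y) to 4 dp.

each cable: (A_i−P)·(A_i−P) = L_i²; let q_i = ‖A_i‖²−L_i²
q_1 = 36.0000+0.0000−36.2500 = -0.2500
row 1: 12.0000x − 20.0000y = -54.0000  (q_2=53.7500)
row 2: -12.0000x − 20.0000y = -186.0000  (q_3=185.7500)
Cramer on rows 1–2 → x = 5.5000, y = 6.0000

(5.5000, 6.0000)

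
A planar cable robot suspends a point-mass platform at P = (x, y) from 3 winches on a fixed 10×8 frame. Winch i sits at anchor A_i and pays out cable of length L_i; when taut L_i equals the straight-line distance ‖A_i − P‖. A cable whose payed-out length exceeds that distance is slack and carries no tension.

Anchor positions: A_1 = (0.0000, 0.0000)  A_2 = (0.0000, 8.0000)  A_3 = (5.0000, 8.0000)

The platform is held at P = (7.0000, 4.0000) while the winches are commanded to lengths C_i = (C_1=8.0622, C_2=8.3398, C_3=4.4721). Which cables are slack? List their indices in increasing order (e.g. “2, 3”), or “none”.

2

cable 1: √((-7.0000)²+(-4.0000)²)=8.0623, C_1=8.0622: taut
cable 2: √((-7.0000)²+(4.0000)²)=8.0623, C_2=8.3398: slack
cable 3: √((-2.0000)²+(4.0000)²)=4.4721, C_3=4.4721: taut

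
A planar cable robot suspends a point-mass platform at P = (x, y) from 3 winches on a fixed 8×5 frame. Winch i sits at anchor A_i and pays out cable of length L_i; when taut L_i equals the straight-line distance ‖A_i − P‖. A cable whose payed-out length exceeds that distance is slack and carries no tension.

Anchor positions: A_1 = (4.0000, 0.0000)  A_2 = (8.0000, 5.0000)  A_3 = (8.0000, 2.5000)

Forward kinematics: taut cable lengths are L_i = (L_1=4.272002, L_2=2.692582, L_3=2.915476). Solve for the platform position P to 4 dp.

(5.5000, 4.0000)

circle eqns → linear via eq_j − eq_1; set c_j = A_j·A_j − L_j²
c_1 = 16.0000+0.0000−18.2500 = -2.2500
-8.0000·x − 10.0000·y = c_1−c_2 = -84.0000
-8.0000·x − 5.0000·y = c_1−c_3 = -64.0000
solve first two rows → x=5.5000, y=4.0000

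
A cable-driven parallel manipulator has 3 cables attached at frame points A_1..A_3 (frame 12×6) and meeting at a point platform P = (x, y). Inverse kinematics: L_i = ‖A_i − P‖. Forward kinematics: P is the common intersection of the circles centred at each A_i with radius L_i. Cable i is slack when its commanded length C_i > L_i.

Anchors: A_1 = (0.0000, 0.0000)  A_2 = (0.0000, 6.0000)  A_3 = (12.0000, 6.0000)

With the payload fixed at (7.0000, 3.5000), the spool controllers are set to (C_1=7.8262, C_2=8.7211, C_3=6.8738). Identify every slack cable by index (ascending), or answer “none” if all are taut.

2, 3

i=1: geometric 7.8262 vs commanded 7.8262 ⇒ taut
i=2: geometric 7.4330 vs commanded 8.7211 ⇒ slack
i=3: geometric 5.5902 vs commanded 6.8738 ⇒ slack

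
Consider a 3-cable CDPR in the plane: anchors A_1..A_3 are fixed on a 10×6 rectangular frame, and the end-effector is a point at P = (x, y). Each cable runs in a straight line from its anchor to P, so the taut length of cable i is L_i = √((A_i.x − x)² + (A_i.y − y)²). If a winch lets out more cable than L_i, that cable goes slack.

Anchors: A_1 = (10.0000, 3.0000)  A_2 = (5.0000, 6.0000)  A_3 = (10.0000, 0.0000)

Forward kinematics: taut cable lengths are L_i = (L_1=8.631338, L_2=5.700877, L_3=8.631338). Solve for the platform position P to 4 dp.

(1.5000, 1.5000)

expand ‖A_i−P‖²=L_i² and subtract eq 1 (q_i ≔ ‖A_i‖²−L_i²)
q_1 = 100.0000+9.0000−74.5000 = 34.5000
eq1−eq2 → [10.0000  -6.0000]·P = 6.0000
eq1−eq3 → [0.0000  6.0000]·P = 9.0000
2×2 solve → P = (1.5000, 1.5000)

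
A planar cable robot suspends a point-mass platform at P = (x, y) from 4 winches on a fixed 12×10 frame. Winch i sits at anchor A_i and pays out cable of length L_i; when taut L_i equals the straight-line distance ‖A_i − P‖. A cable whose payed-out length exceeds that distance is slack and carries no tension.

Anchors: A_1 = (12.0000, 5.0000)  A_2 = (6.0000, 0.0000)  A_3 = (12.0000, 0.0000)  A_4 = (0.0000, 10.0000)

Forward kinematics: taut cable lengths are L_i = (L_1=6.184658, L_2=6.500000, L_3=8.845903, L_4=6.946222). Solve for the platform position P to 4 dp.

(6.0000, 6.5000)

expand ‖A_i−P‖²=L_i² and subtract eq 1 (k_i ≔ ‖A_i‖²−L_i²)
k_1 = 144.0000+25.0000−38.2500 = 130.7500
eq1−eq2 → [12.0000  10.0000]·P = 137.0000
eq1−eq3 → [0.0000  10.0000]·P = 65.0000
eq1−eq4 → [24.0000  -10.0000]·P = 79.0000
2×2 solve → P = (6.0000, 6.5000)
check cable 4: ‖A_4−P‖² = 48.2500 ≈ L_4² = 48.2500 ✓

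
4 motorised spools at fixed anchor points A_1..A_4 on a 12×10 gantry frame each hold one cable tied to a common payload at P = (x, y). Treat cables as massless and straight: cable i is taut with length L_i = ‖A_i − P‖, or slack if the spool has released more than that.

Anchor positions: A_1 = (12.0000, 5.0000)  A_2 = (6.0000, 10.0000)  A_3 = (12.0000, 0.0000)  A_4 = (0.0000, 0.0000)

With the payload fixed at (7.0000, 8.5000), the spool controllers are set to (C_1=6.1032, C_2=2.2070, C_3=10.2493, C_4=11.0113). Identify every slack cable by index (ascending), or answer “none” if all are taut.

2, 3

cable 1: √((5.0000)²+(-3.5000)²)=6.1033, C_1=6.1032: taut
cable 2: √((-1.0000)²+(1.5000)²)=1.8028, C_2=2.2070: slack
cable 3: √((5.0000)²+(-8.5000)²)=9.8615, C_3=10.2493: slack
cable 4: √((-7.0000)²+(-8.5000)²)=11.0114, C_4=11.0113: taut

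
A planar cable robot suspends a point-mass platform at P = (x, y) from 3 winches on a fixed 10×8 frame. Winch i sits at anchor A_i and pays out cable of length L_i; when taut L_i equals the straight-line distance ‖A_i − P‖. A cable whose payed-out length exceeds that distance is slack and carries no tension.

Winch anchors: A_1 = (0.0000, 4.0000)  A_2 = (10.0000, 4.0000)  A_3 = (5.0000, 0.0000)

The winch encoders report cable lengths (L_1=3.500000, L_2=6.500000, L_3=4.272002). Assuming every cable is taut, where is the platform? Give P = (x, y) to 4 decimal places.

expand ‖A_i−P‖²=L_i² and subtract eq 1 (c_i ≔ ‖A_i‖²−L_i²)
c_1 = 0.0000+16.0000−12.2500 = 3.7500
eq1−eq2 → [-20.0000  0.0000]·P = -70.0000
eq1−eq3 → [-10.0000  8.0000]·P = -3.0000
2×2 solve → P = (3.5000, 4.0000)

(3.5000, 4.0000)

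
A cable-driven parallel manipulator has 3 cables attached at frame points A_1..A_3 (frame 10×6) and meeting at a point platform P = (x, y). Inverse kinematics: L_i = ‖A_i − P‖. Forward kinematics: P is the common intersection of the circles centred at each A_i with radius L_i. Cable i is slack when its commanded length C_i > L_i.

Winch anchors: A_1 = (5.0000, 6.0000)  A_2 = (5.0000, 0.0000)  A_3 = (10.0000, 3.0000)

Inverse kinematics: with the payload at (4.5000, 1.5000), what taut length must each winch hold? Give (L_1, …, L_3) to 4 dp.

cable 1: Δx=0.5000, Δy=4.5000; L_1 = √(Δx²+Δy²) = 4.5277
cable 2: Δx=0.5000, Δy=-1.5000; L_2 = √(Δx²+Δy²) = 1.5811
cable 3: Δx=5.5000, Δy=1.5000; L_3 = √(Δx²+Δy²) = 5.7009

(4.5277, 1.5811, 5.7009)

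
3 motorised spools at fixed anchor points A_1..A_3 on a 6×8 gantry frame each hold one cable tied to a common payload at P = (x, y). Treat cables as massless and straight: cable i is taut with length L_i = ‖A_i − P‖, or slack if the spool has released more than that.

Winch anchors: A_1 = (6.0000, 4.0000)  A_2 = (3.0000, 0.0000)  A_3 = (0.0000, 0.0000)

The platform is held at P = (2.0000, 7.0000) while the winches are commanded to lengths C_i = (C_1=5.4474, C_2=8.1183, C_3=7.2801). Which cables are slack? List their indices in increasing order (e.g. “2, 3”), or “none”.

1, 2

i=1: geometric 5.0000 vs commanded 5.4474 ⇒ slack
i=2: geometric 7.0711 vs commanded 8.1183 ⇒ slack
i=3: geometric 7.2801 vs commanded 7.2801 ⇒ taut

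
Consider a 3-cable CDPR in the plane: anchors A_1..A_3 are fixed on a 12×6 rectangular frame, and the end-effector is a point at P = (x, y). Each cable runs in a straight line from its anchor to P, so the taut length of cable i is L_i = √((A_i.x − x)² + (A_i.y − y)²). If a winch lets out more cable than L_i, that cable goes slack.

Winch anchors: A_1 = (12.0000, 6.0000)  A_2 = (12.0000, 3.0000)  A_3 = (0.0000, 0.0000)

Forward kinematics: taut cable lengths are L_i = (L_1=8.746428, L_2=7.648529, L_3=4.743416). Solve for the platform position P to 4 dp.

each cable: (A_i−P)·(A_i−P) = L_i²; let k_i = ‖A_i‖²−L_i²
k_1 = 144.0000+36.0000−76.5000 = 103.5000
row 1: 0.0000x + 6.0000y = 9.0000  (k_2=94.5000)
row 2: 24.0000x + 12.0000y = 126.0000  (k_3=-22.5000)
Cramer on rows 1–2 → x = 4.5000, y = 1.5000

(4.5000, 1.5000)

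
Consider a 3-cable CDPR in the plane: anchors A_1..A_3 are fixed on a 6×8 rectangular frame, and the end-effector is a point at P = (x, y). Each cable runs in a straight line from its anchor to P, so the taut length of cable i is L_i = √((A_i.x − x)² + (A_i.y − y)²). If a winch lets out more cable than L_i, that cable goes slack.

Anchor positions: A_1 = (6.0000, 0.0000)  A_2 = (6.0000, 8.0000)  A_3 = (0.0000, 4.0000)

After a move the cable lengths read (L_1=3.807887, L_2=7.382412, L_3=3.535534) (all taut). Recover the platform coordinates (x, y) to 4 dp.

each cable: (A_i−P)·(A_i−P) = L_i²; let k_i = ‖A_i‖²−L_i²
k_1 = 36.0000+0.0000−14.5000 = 21.5000
row 1: 0.0000x − 16.0000y = -24.0000  (k_2=45.5000)
row 2: 12.0000x − 8.0000y = 18.0000  (k_3=3.5000)
Cramer on rows 1–2 → x = 2.5000, y = 1.5000

(2.5000, 1.5000)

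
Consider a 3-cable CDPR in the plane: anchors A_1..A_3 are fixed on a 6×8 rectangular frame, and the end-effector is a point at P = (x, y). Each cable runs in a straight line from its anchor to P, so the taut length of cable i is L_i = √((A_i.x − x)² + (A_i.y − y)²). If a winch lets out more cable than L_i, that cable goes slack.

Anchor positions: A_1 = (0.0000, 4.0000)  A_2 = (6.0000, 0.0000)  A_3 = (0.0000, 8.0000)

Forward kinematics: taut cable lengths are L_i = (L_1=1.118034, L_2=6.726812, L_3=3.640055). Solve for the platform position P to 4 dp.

(1.0000, 4.5000)

expand ‖A_i−P‖²=L_i² and subtract eq 1 (c_i ≔ ‖A_i‖²−L_i²)
c_1 = 0.0000+16.0000−1.2500 = 14.7500
eq1−eq2 → [-12.0000  8.0000]·P = 24.0000
eq1−eq3 → [0.0000  -8.0000]·P = -36.0000
2×2 solve → P = (1.0000, 4.5000)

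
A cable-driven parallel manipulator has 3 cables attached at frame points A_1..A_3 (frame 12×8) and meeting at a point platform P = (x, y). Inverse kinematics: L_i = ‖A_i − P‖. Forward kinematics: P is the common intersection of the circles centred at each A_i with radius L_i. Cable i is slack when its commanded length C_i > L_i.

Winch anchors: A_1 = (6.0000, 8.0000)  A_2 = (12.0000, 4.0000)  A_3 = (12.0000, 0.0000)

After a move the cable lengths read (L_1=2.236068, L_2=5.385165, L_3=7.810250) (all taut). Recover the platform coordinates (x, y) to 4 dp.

(7.0000, 6.0000)

each cable: (A_i−P)·(A_i−P) = L_i²; let q_i = ‖A_i‖²−L_i²
q_1 = 36.0000+64.0000−5.0000 = 95.0000
row 1: -12.0000x + 8.0000y = -36.0000  (q_2=131.0000)
row 2: -12.0000x + 16.0000y = 12.0000  (q_3=83.0000)
Cramer on rows 1–2 → x = 7.0000, y = 6.0000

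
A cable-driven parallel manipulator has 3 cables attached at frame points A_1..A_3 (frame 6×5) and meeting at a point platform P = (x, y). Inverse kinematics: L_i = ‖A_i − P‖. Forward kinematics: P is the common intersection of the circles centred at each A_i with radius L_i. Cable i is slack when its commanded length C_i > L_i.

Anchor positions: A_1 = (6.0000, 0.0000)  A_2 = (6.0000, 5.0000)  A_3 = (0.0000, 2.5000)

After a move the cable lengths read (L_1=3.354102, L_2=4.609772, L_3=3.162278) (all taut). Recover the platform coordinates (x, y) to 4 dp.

circle eqns → linear via eq_j − eq_1; set c_j = A_j·A_j − L_j²
c_1 = 36.0000+0.0000−11.2500 = 24.7500
0.0000·x − 10.0000·y = c_1−c_2 = -15.0000
12.0000·x − 5.0000·y = c_1−c_3 = 28.5000
solve first two rows → x=3.0000, y=1.5000

(3.0000, 1.5000)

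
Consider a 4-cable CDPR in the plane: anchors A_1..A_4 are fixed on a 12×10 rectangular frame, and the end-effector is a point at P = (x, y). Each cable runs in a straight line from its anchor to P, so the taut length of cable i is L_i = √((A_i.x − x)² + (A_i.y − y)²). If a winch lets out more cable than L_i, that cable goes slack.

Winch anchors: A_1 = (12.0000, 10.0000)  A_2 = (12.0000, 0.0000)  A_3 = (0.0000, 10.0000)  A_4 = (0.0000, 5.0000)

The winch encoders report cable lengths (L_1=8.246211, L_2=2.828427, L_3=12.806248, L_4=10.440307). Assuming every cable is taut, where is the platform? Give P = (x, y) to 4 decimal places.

each cable: (A_i−P)·(A_i−P) = L_i²; let c_i = ‖A_i‖²−L_i²
c_1 = 144.0000+100.0000−68.0000 = 176.0000
row 1: 0.0000x + 20.0000y = 40.0000  (c_2=136.0000)
row 2: 24.0000x + 0.0000y = 240.0000  (c_3=-64.0000)
row 3: 24.0000x + 10.0000y = 260.0000  (c_4=-84.0000)
Cramer on rows 1–2 → x = 10.0000, y = 2.0000
check cable 4: ‖A_4−P‖² = 109.0000 ≈ L_4² = 109.0000 ✓

(10.0000, 2.0000)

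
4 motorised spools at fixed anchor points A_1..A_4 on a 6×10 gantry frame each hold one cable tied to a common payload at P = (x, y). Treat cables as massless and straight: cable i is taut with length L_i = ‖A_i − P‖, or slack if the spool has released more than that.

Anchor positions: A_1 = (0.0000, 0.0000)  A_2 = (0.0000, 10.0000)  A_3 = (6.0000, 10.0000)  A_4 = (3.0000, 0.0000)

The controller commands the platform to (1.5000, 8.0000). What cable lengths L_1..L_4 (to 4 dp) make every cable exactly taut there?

(8.1394, 2.5000, 4.9244, 8.1394)

cable 1: Δx=-1.5000, Δy=-8.0000; L_1 = √(Δx²+Δy²) = 8.1394
cable 2: Δx=-1.5000, Δy=2.0000; L_2 = √(Δx²+Δy²) = 2.5000
cable 3: Δx=4.5000, Δy=2.0000; L_3 = √(Δx²+Δy²) = 4.9244
cable 4: Δx=1.5000, Δy=-8.0000; L_4 = √(Δx²+Δy²) = 8.1394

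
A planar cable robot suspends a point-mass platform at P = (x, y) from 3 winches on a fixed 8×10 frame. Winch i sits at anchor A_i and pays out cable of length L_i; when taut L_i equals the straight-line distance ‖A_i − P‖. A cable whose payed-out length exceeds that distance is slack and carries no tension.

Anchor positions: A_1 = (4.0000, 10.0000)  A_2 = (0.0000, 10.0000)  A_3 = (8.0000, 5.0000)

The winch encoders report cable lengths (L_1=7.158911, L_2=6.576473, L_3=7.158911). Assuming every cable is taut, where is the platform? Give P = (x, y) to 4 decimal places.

(1.0000, 3.5000)

each cable: (A_i−P)·(A_i−P) = L_i²; let k_i = ‖A_i‖²−L_i²
k_1 = 16.0000+100.0000−51.2500 = 64.7500
row 1: 8.0000x + 0.0000y = 8.0000  (k_2=56.7500)
row 2: -8.0000x + 10.0000y = 27.0000  (k_3=37.7500)
Cramer on rows 1–2 → x = 1.0000, y = 3.5000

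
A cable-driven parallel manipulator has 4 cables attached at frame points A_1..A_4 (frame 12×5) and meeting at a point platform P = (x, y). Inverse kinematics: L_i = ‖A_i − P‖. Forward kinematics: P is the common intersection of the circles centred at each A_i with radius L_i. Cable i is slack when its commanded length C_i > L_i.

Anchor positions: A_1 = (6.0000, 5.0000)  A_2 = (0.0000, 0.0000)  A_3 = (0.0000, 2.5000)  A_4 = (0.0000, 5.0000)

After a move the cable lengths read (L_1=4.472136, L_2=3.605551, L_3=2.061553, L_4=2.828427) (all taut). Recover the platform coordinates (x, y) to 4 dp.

(2.0000, 3.0000)

expand ‖A_i−P‖²=L_i² and subtract eq 1 (q_i ≔ ‖A_i‖²−L_i²)
q_1 = 36.0000+25.0000−20.0000 = 41.0000
eq1−eq2 → [12.0000  10.0000]·P = 54.0000
eq1−eq3 → [12.0000  5.0000]·P = 39.0000
eq1−eq4 → [12.0000  0.0000]·P = 24.0000
2×2 solve → P = (2.0000, 3.0000)
check cable 4: ‖A_4−P‖² = 8.0000 ≈ L_4² = 8.0000 ✓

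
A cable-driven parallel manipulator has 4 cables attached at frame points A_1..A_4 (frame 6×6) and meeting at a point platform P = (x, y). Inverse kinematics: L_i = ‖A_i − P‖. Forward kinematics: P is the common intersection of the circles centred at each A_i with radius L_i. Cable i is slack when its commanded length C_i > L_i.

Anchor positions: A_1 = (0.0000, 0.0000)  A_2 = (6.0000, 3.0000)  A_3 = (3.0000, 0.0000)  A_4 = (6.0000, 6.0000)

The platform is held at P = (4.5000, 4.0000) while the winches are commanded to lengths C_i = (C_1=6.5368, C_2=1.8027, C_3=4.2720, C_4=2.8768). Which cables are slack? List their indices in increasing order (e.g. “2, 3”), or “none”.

1, 4

i=1: geometric 6.0208 vs commanded 6.5368 ⇒ slack
i=2: geometric 1.8028 vs commanded 1.8027 ⇒ taut
i=3: geometric 4.2720 vs commanded 4.2720 ⇒ taut
i=4: geometric 2.5000 vs commanded 2.8768 ⇒ slack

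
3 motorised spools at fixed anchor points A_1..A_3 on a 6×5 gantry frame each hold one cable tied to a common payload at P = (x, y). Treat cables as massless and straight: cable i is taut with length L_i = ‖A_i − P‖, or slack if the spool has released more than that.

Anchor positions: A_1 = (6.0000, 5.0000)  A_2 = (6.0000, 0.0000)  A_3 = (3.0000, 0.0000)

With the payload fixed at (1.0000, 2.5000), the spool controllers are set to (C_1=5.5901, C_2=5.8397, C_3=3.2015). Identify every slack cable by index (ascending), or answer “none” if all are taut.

cable 1: L_1 = ‖A_1−P‖ = 5.5902;  C_1 = 5.5901 → taut
cable 2: L_2 = ‖A_2−P‖ = 5.5902;  C_2 = 5.8397 → slack
cable 3: L_3 = ‖A_3−P‖ = 3.2016;  C_3 = 3.2015 → taut

2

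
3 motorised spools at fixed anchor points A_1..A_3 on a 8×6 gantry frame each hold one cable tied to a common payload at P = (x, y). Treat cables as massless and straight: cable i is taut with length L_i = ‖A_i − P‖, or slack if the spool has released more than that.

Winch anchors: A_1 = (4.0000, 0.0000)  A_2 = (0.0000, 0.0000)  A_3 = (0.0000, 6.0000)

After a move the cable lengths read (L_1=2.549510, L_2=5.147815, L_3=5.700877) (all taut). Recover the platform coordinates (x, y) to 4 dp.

expand ‖A_i−P‖²=L_i² and subtract eq 1 (q_i ≔ ‖A_i‖²−L_i²)
q_1 = 16.0000+0.0000−6.5000 = 9.5000
eq1−eq2 → [8.0000  0.0000]·P = 36.0000
eq1−eq3 → [8.0000  -12.0000]·P = 6.0000
2×2 solve → P = (4.5000, 2.5000)

(4.5000, 2.5000)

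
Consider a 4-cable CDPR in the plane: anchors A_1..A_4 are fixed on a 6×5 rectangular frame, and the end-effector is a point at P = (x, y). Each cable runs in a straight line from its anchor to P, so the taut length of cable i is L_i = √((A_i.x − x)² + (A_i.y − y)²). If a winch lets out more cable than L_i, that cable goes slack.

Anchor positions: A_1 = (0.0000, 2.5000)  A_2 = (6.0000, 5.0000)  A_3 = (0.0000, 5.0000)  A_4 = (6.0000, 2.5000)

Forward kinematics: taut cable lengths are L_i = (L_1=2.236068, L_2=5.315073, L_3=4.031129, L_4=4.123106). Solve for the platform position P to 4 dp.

expand ‖A_i−P‖²=L_i² and subtract eq 1 (c_i ≔ ‖A_i‖²−L_i²)
c_1 = 0.0000+6.2500−5.0000 = 1.2500
eq1−eq2 → [-12.0000  -5.0000]·P = -31.5000
eq1−eq3 → [0.0000  -5.0000]·P = -7.5000
eq1−eq4 → [-12.0000  0.0000]·P = -24.0000
2×2 solve → P = (2.0000, 1.5000)
check cable 4: ‖A_4−P‖² = 17.0000 ≈ L_4² = 17.0000 ✓

(2.0000, 1.5000)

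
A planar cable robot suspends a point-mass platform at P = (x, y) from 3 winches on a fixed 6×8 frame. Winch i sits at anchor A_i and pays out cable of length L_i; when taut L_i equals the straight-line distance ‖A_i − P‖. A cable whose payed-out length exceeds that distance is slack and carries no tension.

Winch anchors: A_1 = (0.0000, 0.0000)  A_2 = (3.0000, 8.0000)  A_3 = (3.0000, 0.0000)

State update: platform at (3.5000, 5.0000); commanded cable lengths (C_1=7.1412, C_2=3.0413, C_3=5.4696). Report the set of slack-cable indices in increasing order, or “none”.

1, 3

i=1: geometric 6.1033 vs commanded 7.1412 ⇒ slack
i=2: geometric 3.0414 vs commanded 3.0413 ⇒ taut
i=3: geometric 5.0249 vs commanded 5.4696 ⇒ slack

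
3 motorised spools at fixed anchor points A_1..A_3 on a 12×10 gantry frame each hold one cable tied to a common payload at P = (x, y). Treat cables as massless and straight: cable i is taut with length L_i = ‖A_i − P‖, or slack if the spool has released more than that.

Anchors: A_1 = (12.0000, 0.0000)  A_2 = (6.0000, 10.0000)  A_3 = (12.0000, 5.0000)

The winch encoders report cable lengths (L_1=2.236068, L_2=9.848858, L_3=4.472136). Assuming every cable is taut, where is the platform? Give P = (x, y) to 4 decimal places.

expand ‖A_i−P‖²=L_i² and subtract eq 1 (k_i ≔ ‖A_i‖²−L_i²)
k_1 = 144.0000+0.0000−5.0000 = 139.0000
eq1−eq2 → [12.0000  -20.0000]·P = 100.0000
eq1−eq3 → [0.0000  -10.0000]·P = -10.0000
2×2 solve → P = (10.0000, 1.0000)

(10.0000, 1.0000)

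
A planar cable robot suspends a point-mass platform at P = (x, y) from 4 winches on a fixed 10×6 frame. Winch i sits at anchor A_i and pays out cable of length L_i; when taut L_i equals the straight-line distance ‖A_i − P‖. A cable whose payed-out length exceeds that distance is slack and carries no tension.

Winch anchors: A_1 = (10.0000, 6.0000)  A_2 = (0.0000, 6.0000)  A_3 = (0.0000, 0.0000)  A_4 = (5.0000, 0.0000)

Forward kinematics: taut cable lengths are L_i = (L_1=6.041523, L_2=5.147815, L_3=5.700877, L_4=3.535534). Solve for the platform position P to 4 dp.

(4.5000, 3.5000)

expand ‖A_i−P‖²=L_i² and subtract eq 1 (q_i ≔ ‖A_i‖²−L_i²)
q_1 = 100.0000+36.0000−36.5000 = 99.5000
eq1−eq2 → [20.0000  0.0000]·P = 90.0000
eq1−eq3 → [20.0000  12.0000]·P = 132.0000
eq1−eq4 → [10.0000  12.0000]·P = 87.0000
2×2 solve → P = (4.5000, 3.5000)
check cable 4: ‖A_4−P‖² = 12.5000 ≈ L_4² = 12.5000 ✓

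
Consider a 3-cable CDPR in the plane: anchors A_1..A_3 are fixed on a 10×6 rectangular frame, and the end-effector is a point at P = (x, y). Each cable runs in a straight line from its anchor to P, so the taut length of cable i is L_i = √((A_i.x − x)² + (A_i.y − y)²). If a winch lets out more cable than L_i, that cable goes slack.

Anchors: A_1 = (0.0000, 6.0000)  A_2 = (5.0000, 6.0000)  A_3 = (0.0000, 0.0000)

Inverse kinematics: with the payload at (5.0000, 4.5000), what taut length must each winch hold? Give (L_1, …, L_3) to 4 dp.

(5.2202, 1.5000, 6.7268)

L_1: Δ = A_1−P = (-5.0000, 1.5000) → ‖Δ‖ = √27.2500 = 5.2202
L_2: Δ = A_2−P = (0.0000, 1.5000) → ‖Δ‖ = √2.2500 = 1.5000
L_3: Δ = A_3−P = (-5.0000, -4.5000) → ‖Δ‖ = √45.2500 = 6.7268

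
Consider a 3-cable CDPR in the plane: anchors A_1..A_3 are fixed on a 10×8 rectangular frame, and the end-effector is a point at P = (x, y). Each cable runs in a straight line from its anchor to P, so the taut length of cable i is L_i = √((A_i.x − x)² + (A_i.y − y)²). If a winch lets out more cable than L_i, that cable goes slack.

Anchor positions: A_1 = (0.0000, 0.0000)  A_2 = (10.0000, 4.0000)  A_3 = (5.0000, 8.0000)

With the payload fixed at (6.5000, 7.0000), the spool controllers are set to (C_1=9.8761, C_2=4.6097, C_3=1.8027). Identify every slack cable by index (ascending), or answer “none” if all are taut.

cable 1: √((-6.5000)²+(-7.0000)²)=9.5525, C_1=9.8761: slack
cable 2: √((3.5000)²+(-3.0000)²)=4.6098, C_2=4.6097: taut
cable 3: √((-1.5000)²+(1.0000)²)=1.8028, C_3=1.8027: taut

1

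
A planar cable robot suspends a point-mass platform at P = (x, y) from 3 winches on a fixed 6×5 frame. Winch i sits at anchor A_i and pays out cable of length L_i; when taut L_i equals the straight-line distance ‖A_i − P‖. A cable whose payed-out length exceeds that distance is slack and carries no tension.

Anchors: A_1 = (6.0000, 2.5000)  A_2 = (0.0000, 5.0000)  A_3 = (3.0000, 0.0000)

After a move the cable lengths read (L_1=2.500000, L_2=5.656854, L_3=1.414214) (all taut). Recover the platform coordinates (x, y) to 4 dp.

(4.0000, 1.0000)

each cable: (A_i−P)·(A_i−P) = L_i²; let c_i = ‖A_i‖²−L_i²
c_1 = 36.0000+6.2500−6.2500 = 36.0000
row 1: 12.0000x − 5.0000y = 43.0000  (c_2=-7.0000)
row 2: 6.0000x + 5.0000y = 29.0000  (c_3=7.0000)
Cramer on rows 1–2 → x = 4.0000, y = 1.0000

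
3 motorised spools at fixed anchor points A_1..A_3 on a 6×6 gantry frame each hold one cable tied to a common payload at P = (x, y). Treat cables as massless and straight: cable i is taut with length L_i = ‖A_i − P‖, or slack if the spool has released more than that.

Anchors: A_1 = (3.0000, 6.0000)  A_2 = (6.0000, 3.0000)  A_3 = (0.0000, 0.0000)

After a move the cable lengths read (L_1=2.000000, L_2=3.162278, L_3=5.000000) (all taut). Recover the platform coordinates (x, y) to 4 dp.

(3.0000, 4.0000)

each cable: (A_i−P)·(A_i−P) = L_i²; let k_i = ‖A_i‖²−L_i²
k_1 = 9.0000+36.0000−4.0000 = 41.0000
row 1: -6.0000x + 6.0000y = 6.0000  (k_2=35.0000)
row 2: 6.0000x + 12.0000y = 66.0000  (k_3=-25.0000)
Cramer on rows 1–2 → x = 3.0000, y = 4.0000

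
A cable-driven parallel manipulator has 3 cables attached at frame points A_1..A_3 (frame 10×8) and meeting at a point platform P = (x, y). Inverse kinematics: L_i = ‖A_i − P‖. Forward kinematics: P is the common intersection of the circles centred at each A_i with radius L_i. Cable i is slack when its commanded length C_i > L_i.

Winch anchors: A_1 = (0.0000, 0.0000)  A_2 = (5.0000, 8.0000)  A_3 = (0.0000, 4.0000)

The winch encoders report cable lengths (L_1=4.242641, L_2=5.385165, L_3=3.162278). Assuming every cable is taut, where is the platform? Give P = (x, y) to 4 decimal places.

expand ‖A_i−P‖²=L_i² and subtract eq 1 (k_i ≔ ‖A_i‖²−L_i²)
k_1 = 0.0000+0.0000−18.0000 = -18.0000
eq1−eq2 → [-10.0000  -16.0000]·P = -78.0000
eq1−eq3 → [0.0000  -8.0000]·P = -24.0000
2×2 solve → P = (3.0000, 3.0000)

(3.0000, 3.0000)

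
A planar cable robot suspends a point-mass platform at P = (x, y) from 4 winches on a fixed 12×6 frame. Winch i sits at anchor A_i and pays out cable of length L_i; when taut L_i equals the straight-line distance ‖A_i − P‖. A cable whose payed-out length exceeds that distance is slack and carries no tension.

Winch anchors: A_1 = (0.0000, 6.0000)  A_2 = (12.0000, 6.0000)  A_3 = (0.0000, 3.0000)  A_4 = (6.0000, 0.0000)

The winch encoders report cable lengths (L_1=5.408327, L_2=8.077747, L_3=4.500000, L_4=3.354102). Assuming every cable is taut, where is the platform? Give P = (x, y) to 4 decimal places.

circle eqns → linear via eq_j − eq_1; set c_j = A_j·A_j − L_j²
c_1 = 0.0000+36.0000−29.2500 = 6.7500
-24.0000·x + 0.0000·y = c_1−c_2 = -108.0000
0.0000·x + 6.0000·y = c_1−c_3 = 18.0000
-12.0000·x + 12.0000·y = c_1−c_4 = -18.0000
solve first two rows → x=4.5000, y=3.0000
check cable 4: ‖A_4−P‖² = 11.2500 ≈ L_4² = 11.2500 ✓

(4.5000, 3.0000)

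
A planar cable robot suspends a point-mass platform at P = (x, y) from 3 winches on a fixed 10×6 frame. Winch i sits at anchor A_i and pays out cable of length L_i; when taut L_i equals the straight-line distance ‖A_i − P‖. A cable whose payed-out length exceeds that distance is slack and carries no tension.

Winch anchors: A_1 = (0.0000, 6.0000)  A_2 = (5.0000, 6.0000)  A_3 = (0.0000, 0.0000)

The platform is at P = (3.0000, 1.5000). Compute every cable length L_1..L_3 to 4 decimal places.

(5.4083, 4.9244, 3.3541)

L_1: Δ = A_1−P = (-3.0000, 4.5000) → ‖Δ‖ = √29.2500 = 5.4083
L_2: Δ = A_2−P = (2.0000, 4.5000) → ‖Δ‖ = √24.2500 = 4.9244
L_3: Δ = A_3−P = (-3.0000, -1.5000) → ‖Δ‖ = √11.2500 = 3.3541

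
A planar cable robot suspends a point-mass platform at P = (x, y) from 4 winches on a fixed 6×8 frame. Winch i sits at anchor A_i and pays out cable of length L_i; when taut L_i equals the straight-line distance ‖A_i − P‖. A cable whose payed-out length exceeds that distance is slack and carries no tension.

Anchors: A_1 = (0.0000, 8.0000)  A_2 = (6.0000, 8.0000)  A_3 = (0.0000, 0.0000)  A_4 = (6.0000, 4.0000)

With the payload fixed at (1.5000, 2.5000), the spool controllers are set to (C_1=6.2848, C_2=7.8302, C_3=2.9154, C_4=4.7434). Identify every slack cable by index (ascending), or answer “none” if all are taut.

cable 1: L_1 = ‖A_1−P‖ = 5.7009;  C_1 = 6.2848 → slack
cable 2: L_2 = ‖A_2−P‖ = 7.1063;  C_2 = 7.8302 → slack
cable 3: L_3 = ‖A_3−P‖ = 2.9155;  C_3 = 2.9154 → taut
cable 4: L_4 = ‖A_4−P‖ = 4.7434;  C_4 = 4.7434 → taut

1, 2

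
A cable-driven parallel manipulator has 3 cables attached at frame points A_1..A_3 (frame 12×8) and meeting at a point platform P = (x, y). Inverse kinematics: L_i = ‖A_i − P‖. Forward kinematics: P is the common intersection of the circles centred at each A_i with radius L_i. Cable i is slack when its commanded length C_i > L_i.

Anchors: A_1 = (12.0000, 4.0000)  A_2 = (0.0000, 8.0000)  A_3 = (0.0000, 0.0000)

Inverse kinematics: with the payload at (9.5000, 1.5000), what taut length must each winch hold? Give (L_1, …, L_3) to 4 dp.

L_1 = √((12.0000−9.5000)² + (4.0000−1.5000)²) = 3.5355
L_2 = √((0.0000−9.5000)² + (8.0000−1.5000)²) = 11.5109
L_3 = √((0.0000−9.5000)² + (0.0000−1.5000)²) = 9.6177

(3.5355, 11.5109, 9.6177)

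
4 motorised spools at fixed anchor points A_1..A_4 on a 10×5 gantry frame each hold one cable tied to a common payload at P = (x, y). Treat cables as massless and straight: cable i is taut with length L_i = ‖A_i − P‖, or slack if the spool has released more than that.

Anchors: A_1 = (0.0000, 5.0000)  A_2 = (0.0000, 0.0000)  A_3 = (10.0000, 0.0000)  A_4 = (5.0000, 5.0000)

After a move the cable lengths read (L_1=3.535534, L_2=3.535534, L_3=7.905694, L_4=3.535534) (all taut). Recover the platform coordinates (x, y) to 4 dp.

(2.5000, 2.5000)

expand ‖A_i−P‖²=L_i² and subtract eq 1 (c_i ≔ ‖A_i‖²−L_i²)
c_1 = 0.0000+25.0000−12.5000 = 12.5000
eq1−eq2 → [0.0000  10.0000]·P = 25.0000
eq1−eq3 → [-20.0000  10.0000]·P = -25.0000
eq1−eq4 → [-10.0000  0.0000]·P = -25.0000
2×2 solve → P = (2.5000, 2.5000)
check cable 4: ‖A_4−P‖² = 12.5000 ≈ L_4² = 12.5000 ✓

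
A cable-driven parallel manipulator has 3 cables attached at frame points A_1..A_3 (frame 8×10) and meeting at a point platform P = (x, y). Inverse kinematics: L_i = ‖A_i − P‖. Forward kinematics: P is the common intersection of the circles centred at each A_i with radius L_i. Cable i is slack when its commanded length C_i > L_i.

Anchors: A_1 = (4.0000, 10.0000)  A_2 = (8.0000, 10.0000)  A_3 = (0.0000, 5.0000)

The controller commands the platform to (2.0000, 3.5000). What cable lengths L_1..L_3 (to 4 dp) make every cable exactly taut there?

(6.8007, 8.8459, 2.5000)

L_1: Δ = A_1−P = (2.0000, 6.5000) → ‖Δ‖ = √46.2500 = 6.8007
L_2: Δ = A_2−P = (6.0000, 6.5000) → ‖Δ‖ = √78.2500 = 8.8459
L_3: Δ = A_3−P = (-2.0000, 1.5000) → ‖Δ‖ = √6.2500 = 2.5000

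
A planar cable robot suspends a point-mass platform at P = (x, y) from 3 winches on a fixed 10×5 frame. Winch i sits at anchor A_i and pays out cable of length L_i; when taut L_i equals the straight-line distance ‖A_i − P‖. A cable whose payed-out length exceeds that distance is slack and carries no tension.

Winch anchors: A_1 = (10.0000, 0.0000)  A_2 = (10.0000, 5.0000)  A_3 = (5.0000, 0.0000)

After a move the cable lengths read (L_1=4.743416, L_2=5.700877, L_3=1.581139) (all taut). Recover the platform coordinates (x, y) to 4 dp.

(5.5000, 1.5000)

expand ‖A_i−P‖²=L_i² and subtract eq 1 (q_i ≔ ‖A_i‖²−L_i²)
q_1 = 100.0000+0.0000−22.5000 = 77.5000
eq1−eq2 → [0.0000  -10.0000]·P = -15.0000
eq1−eq3 → [10.0000  0.0000]·P = 55.0000
2×2 solve → P = (5.5000, 1.5000)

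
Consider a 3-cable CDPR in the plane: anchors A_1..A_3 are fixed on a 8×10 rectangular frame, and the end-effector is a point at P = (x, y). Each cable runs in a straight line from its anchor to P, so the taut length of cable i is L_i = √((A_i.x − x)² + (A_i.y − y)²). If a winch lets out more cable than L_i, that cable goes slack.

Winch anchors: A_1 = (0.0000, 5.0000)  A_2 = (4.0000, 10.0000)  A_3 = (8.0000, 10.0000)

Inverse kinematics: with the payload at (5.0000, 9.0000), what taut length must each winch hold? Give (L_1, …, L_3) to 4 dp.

(6.4031, 1.4142, 3.1623)

L_1 = √((0.0000−5.0000)² + (5.0000−9.0000)²) = 6.4031
L_2 = √((4.0000−5.0000)² + (10.0000−9.0000)²) = 1.4142
L_3 = √((8.0000−5.0000)² + (10.0000−9.0000)²) = 3.1623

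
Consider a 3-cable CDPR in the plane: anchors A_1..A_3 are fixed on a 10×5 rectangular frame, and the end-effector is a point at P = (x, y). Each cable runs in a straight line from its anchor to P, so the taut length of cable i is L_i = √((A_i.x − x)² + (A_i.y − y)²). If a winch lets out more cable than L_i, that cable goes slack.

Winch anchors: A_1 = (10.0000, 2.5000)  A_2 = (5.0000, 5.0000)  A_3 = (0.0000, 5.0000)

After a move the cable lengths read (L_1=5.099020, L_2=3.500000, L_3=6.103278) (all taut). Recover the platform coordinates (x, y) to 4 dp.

(5.0000, 1.5000)

circle eqns → linear via eq_j − eq_1; set k_j = A_j·A_j − L_j²
k_1 = 100.0000+6.2500−26.0000 = 80.2500
10.0000·x − 5.0000·y = k_1−k_2 = 42.5000
20.0000·x − 5.0000·y = k_1−k_3 = 92.5000
solve first two rows → x=5.0000, y=1.5000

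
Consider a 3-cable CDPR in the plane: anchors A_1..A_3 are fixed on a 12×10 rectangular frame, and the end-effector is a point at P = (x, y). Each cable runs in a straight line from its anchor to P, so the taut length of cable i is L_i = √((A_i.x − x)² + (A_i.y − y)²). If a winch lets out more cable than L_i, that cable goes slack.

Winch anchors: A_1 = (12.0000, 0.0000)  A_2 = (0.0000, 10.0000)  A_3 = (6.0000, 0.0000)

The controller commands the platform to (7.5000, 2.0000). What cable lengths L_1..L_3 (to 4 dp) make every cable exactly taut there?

cable 1: Δx=4.5000, Δy=-2.0000; L_1 = √(Δx²+Δy²) = 4.9244
cable 2: Δx=-7.5000, Δy=8.0000; L_2 = √(Δx²+Δy²) = 10.9659
cable 3: Δx=-1.5000, Δy=-2.0000; L_3 = √(Δx²+Δy²) = 2.5000

(4.9244, 10.9659, 2.5000)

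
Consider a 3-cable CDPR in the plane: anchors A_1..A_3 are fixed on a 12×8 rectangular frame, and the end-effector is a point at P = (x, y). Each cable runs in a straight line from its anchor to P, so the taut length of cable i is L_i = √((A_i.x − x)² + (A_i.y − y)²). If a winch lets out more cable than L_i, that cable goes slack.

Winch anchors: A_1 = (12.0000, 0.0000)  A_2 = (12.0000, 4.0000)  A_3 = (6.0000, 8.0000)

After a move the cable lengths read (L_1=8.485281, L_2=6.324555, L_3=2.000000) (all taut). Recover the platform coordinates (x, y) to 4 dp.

(6.0000, 6.0000)

each cable: (A_i−P)·(A_i−P) = L_i²; let c_i = ‖A_i‖²−L_i²
c_1 = 144.0000+0.0000−72.0000 = 72.0000
row 1: 0.0000x − 8.0000y = -48.0000  (c_2=120.0000)
row 2: 12.0000x − 16.0000y = -24.0000  (c_3=96.0000)
Cramer on rows 1–2 → x = 6.0000, y = 6.0000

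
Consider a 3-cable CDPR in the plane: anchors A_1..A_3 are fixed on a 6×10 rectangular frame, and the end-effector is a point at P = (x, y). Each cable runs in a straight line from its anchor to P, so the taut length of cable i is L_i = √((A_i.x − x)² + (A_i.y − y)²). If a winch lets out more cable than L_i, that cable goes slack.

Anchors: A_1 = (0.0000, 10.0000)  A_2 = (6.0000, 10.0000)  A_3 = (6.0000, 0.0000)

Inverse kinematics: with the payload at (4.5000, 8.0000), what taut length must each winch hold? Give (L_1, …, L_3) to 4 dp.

L_1: Δ = A_1−P = (-4.5000, 2.0000) → ‖Δ‖ = √24.2500 = 4.9244
L_2: Δ = A_2−P = (1.5000, 2.0000) → ‖Δ‖ = √6.2500 = 2.5000
L_3: Δ = A_3−P = (1.5000, -8.0000) → ‖Δ‖ = √66.2500 = 8.1394

(4.9244, 2.5000, 8.1394)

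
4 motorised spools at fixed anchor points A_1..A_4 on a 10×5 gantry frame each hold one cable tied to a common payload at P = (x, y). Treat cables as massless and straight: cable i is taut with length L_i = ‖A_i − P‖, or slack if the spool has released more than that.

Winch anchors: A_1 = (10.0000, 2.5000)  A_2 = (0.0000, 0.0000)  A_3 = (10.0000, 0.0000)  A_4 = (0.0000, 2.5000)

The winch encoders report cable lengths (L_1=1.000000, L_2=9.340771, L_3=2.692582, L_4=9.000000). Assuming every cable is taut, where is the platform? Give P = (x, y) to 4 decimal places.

expand ‖A_i−P‖²=L_i² and subtract eq 1 (k_i ≔ ‖A_i‖²−L_i²)
k_1 = 100.0000+6.2500−1.0000 = 105.2500
eq1−eq2 → [20.0000  5.0000]·P = 192.5000
eq1−eq3 → [0.0000  5.0000]·P = 12.5000
eq1−eq4 → [20.0000  0.0000]·P = 180.0000
2×2 solve → P = (9.0000, 2.5000)
check cable 4: ‖A_4−P‖² = 81.0000 ≈ L_4² = 81.0000 ✓

(9.0000, 2.5000)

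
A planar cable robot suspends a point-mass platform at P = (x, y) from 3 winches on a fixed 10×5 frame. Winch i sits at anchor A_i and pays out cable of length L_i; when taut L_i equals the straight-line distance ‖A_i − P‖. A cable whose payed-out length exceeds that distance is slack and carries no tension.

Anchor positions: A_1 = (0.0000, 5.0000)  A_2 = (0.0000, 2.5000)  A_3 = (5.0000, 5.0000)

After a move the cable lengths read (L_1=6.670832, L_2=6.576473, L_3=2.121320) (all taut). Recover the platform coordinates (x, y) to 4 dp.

expand ‖A_i−P‖²=L_i² and subtract eq 1 (q_i ≔ ‖A_i‖²−L_i²)
q_1 = 0.0000+25.0000−44.5000 = -19.5000
eq1−eq2 → [0.0000  5.0000]·P = 17.5000
eq1−eq3 → [-10.0000  0.0000]·P = -65.0000
2×2 solve → P = (6.5000, 3.5000)

(6.5000, 3.5000)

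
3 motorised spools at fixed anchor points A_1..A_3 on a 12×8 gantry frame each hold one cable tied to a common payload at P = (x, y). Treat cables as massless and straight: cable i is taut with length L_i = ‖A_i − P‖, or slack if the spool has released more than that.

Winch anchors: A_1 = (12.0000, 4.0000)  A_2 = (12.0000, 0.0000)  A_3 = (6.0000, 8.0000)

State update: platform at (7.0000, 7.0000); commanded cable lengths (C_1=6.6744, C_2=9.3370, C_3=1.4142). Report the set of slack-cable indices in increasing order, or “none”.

1, 2

cable 1: √((5.0000)²+(-3.0000)²)=5.8310, C_1=6.6744: slack
cable 2: √((5.0000)²+(-7.0000)²)=8.6023, C_2=9.3370: slack
cable 3: √((-1.0000)²+(1.0000)²)=1.4142, C_3=1.4142: taut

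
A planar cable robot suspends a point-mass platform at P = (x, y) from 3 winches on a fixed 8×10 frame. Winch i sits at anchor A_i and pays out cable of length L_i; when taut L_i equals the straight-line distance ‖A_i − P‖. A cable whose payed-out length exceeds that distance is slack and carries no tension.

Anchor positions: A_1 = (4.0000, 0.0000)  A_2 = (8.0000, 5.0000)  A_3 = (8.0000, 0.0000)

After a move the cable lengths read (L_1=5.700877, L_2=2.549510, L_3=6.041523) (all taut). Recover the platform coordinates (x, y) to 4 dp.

expand ‖A_i−P‖²=L_i² and subtract eq 1 (k_i ≔ ‖A_i‖²−L_i²)
k_1 = 16.0000+0.0000−32.5000 = -16.5000
eq1−eq2 → [-8.0000  -10.0000]·P = -99.0000
eq1−eq3 → [-8.0000  0.0000]·P = -44.0000
2×2 solve → P = (5.5000, 5.5000)

(5.5000, 5.5000)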